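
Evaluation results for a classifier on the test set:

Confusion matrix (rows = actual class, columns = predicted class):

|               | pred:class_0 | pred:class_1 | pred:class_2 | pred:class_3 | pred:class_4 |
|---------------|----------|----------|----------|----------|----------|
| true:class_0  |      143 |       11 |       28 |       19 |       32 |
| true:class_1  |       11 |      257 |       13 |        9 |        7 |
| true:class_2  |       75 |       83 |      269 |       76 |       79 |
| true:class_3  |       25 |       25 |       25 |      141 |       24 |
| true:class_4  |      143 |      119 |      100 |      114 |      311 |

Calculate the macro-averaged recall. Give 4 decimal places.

0.5848

Per-class recall (TP/(TP+FN)):
  class_0: TP=143, FN=11+28+19+32=90 → 143/233 = 0.61373
  class_1: TP=257, FN=11+13+9+7=40 → 257/297 = 0.86532
  class_2: TP=269, FN=75+83+76+79=313 → 269/582 = 0.46220
  class_3: TP=141, FN=25+25+25+24=99 → 141/240 = 0.58750
  class_4: TP=311, FN=143+119+100+114=476 → 311/787 = 0.39517
Macro-recall = mean = (0.61373 + 0.86532 + 0.46220 + 0.58750 + 0.39517) / 5 = 0.5848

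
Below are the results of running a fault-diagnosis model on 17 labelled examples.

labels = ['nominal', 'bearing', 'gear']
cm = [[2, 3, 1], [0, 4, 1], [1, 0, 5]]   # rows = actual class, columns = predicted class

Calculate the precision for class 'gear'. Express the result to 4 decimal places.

One-vs-rest for 'gear': TP = diagonal; FP = other classes predicted 'gear'; FN = 'gear' predicted as other.
precision = TP/(TP+FP).
gear: TP=5, FP=1+1=2 → 5/7 = 0.71429

0.7143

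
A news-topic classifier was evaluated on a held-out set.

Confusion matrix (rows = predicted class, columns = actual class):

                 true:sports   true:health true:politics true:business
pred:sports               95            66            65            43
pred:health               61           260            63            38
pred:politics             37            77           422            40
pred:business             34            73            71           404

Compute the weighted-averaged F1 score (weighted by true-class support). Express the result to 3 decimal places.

0.640

Per-class F1 score (2·TP/(2·TP+FP+FN)):
  sports: TP=95, FP=66+65+43=174, FN=61+37+34=132 → 190/496 = 0.3831
  health: TP=260, FP=61+63+38=162, FN=66+77+73=216 → 520/898 = 0.5791
  politics: TP=422, FP=37+77+40=154, FN=65+63+71=199 → 844/1197 = 0.7051
  business: TP=404, FP=34+73+71=178, FN=43+38+40=121 → 808/1107 = 0.7299
Weighted-F1 score = Σ (supportᵢ/N)·F1 scoreᵢ with N=1849: (227/1849)·0.3831 + (476/1849)·0.5791 + (621/1849)·0.7051 + (525/1849)·0.7299 = 0.640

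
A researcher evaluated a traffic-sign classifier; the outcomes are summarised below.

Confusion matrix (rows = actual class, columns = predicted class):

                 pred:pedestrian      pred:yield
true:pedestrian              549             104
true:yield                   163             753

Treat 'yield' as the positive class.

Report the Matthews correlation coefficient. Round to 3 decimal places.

0.656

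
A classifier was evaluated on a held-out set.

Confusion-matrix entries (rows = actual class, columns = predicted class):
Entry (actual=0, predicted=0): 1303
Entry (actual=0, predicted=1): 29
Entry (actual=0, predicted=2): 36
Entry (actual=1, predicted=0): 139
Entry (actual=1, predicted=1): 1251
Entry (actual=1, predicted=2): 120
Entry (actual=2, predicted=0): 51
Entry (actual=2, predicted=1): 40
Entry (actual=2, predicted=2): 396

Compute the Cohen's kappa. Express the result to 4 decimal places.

0.8010

Observed agreement pₒ = trace/N = 2950/3365 = 0.87667
Expected agreement pₑ = Σ (rowᵢ·colᵢ)/N² = (1368·1493 + 1510·1320 + 487·552)/3365² = 0.38014
κ = (pₒ − pₑ)/(1 − pₑ) = (0.87667 − 0.38014)/(1 − 0.38014) = 0.8010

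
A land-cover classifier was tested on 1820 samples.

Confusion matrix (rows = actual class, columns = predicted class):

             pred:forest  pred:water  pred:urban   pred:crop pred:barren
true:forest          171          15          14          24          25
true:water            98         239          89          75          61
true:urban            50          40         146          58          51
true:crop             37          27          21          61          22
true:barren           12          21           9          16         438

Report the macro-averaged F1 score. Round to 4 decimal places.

Per-class F1 score (2·TP/(2·TP+FP+FN)):
  forest: TP=171, FP=98+50+37+12=197, FN=15+14+24+25=78 → 342/617 = 0.55429
  water: TP=239, FP=15+40+27+21=103, FN=98+89+75+61=323 → 478/904 = 0.52876
  urban: TP=146, FP=14+89+21+9=133, FN=50+40+58+51=199 → 292/624 = 0.46795
  crop: TP=61, FP=24+75+58+16=173, FN=37+27+21+22=107 → 122/402 = 0.30348
  barren: TP=438, FP=25+61+51+22=159, FN=12+21+9+16=58 → 876/1093 = 0.80146
Macro-F1 score = mean = (0.55429 + 0.52876 + 0.46795 + 0.30348 + 0.80146) / 5 = 0.5312

0.5312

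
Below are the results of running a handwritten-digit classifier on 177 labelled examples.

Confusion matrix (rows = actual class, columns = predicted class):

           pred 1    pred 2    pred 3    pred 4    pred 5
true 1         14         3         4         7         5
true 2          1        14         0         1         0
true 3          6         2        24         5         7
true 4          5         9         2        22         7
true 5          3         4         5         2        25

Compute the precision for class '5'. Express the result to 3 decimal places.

precision = TP/(TP+FP).
5: TP=25, FP=5+0+7+7=19 → 25/44 = 0.5682

0.568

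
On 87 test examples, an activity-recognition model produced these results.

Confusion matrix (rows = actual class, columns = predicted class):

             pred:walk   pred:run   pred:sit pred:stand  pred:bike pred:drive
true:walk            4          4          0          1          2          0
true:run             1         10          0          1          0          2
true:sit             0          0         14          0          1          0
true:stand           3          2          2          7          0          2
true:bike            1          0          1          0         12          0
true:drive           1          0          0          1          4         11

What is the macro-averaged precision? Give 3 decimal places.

0.652

Per-class precision (TP/(TP+FP)):
  walk: TP=4, FP=1+0+3+1+1=6 → 4/10 = 0.4000
  run: TP=10, FP=4+0+2+0+0=6 → 10/16 = 0.6250
  sit: TP=14, FP=0+0+2+1+0=3 → 14/17 = 0.8235
  stand: TP=7, FP=1+1+0+0+1=3 → 7/10 = 0.7000
  bike: TP=12, FP=2+0+1+0+4=7 → 12/19 = 0.6316
  drive: TP=11, FP=0+2+0+2+0=4 → 11/15 = 0.7333
Macro-precision = mean = (0.4000 + 0.6250 + 0.8235 + 0.7000 + 0.6316 + 0.7333) / 6 = 0.652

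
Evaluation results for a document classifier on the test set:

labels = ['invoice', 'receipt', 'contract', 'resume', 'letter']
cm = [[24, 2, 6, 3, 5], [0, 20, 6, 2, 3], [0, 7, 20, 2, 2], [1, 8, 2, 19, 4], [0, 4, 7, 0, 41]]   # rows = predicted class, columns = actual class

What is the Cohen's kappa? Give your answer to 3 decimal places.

0.571

Observed agreement pₒ = trace/N = 124/188 = 0.6596
Expected agreement pₑ = Σ (rowᵢ·colᵢ)/N² = (25·40 + 41·31 + 41·31 + 26·34 + 55·52)/188² = 0.2061
κ = (pₒ − pₑ)/(1 − pₑ) = (0.6596 − 0.2061)/(1 − 0.2061) = 0.571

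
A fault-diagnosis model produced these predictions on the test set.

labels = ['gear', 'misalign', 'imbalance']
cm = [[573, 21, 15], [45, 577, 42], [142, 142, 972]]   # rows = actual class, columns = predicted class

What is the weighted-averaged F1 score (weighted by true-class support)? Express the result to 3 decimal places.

0.840

Per-class F1 score (2·TP/(2·TP+FP+FN)):
  gear: TP=573, FP=45+142=187, FN=21+15=36 → 1146/1369 = 0.8371
  misalign: TP=577, FP=21+142=163, FN=45+42=87 → 1154/1404 = 0.8219
  imbalance: TP=972, FP=15+42=57, FN=142+142=284 → 1944/2285 = 0.8508
Weighted-F1 score = Σ (supportᵢ/N)·F1 scoreᵢ with N=2529: (609/2529)·0.8371 + (664/2529)·0.8219 + (1256/2529)·0.8508 = 0.840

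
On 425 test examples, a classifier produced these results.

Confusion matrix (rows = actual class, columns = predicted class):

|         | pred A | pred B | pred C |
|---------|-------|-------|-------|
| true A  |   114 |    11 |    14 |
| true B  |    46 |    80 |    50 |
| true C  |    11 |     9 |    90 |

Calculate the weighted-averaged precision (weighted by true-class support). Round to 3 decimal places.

Per-class precision (TP/(TP+FP)):
  A: TP=114, FP=46+11=57 → 114/171 = 0.6667
  B: TP=80, FP=11+9=20 → 80/100 = 0.8000
  C: TP=90, FP=14+50=64 → 90/154 = 0.5844
Weighted-precision = Σ (supportᵢ/N)·precisionᵢ with N=425: (139/425)·0.6667 + (176/425)·0.8000 + (110/425)·0.5844 = 0.701

0.701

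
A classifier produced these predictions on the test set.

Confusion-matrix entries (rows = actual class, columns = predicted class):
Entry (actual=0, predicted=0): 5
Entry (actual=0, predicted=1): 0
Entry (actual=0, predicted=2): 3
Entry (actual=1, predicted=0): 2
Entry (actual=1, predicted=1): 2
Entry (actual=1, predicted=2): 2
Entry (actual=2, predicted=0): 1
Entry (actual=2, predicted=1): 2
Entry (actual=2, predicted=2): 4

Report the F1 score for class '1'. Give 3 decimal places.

0.400

One-vs-rest for '1': TP = diagonal; FP = other classes predicted '1'; FN = '1' predicted as other.
F1 score = 2·TP/(2·TP+FP+FN).
1: TP=2, FP=0+2=2, FN=2+2=4 → 4/10 = 0.4000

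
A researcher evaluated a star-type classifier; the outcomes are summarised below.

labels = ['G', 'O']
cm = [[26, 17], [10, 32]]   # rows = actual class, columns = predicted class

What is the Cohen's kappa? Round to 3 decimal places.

Observed agreement pₒ = trace/N = 58/85 = 0.6824
Expected agreement pₑ = Σ (rowᵢ·colᵢ)/N² = (43·36 + 42·49)/85² = 0.4991
κ = (pₒ − pₑ)/(1 − pₑ) = (0.6824 − 0.4991)/(1 − 0.4991) = 0.366

0.366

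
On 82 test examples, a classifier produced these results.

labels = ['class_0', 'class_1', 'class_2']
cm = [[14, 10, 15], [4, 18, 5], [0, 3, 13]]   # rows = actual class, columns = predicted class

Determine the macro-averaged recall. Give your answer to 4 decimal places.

Per-class recall (TP/(TP+FN)):
  class_0: TP=14, FN=10+15=25 → 14/39 = 0.35897
  class_1: TP=18, FN=4+5=9 → 18/27 = 0.66667
  class_2: TP=13, FN=0+3=3 → 13/16 = 0.81250
Macro-recall = mean = (0.35897 + 0.66667 + 0.81250) / 3 = 0.6127

0.6127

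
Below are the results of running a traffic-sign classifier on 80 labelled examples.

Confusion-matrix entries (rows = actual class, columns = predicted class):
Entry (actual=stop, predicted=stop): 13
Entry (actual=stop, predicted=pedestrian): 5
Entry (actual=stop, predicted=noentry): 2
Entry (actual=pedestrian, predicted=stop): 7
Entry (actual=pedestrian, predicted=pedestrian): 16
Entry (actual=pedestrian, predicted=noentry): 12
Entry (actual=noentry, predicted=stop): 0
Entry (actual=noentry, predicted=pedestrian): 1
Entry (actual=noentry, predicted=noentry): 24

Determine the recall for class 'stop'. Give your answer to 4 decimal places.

0.6500

One-vs-rest for 'stop': TP = diagonal; FP = other classes predicted 'stop'; FN = 'stop' predicted as other.
recall = TP/(TP+FN).
stop: TP=13, FN=5+2=7 → 13/20 = 0.65000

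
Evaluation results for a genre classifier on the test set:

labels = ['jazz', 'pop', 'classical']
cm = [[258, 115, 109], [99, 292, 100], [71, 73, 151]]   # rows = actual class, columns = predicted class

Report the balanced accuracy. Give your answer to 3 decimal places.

Balanced accuracy = mean of per-class recall.
  jazz: recall = 258/482 = 0.5353
  pop: recall = 292/491 = 0.5947
  classical: recall = 151/295 = 0.5119
Mean = (0.5353 + 0.5947 + 0.5119) / 3 = 0.547

0.547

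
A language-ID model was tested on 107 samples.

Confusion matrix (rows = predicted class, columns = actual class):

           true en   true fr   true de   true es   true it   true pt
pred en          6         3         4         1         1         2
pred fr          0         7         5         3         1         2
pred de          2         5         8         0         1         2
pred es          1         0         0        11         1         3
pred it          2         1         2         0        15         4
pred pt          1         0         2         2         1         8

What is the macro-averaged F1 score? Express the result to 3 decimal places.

0.507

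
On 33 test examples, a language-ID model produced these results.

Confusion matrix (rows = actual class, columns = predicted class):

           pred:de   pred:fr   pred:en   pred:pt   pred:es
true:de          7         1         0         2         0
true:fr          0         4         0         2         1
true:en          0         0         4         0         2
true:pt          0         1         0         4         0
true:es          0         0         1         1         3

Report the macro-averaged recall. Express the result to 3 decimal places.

Per-class recall (TP/(TP+FN)):
  de: TP=7, FN=1+0+2+0=3 → 7/10 = 0.7000
  fr: TP=4, FN=0+0+2+1=3 → 4/7 = 0.5714
  en: TP=4, FN=0+0+0+2=2 → 4/6 = 0.6667
  pt: TP=4, FN=0+1+0+0=1 → 4/5 = 0.8000
  es: TP=3, FN=0+0+1+1=2 → 3/5 = 0.6000
Macro-recall = mean = (0.7000 + 0.5714 + 0.6667 + 0.8000 + 0.6000) / 5 = 0.668

0.668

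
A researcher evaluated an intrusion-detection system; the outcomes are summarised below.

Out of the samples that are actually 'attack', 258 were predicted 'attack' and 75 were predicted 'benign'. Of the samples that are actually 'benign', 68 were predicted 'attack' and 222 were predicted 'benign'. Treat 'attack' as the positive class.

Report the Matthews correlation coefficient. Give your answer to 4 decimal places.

MCC = (TP·TN − FP·FN) / √((TP+FP)(TP+FN)(TN+FP)(TN+FN))
Numerator = 258·222 − 68·75 = 52176
Denominator = √(326·333·290·297) = √9350100540 = 96695.9179
MCC = 52176 / 96695.9179 = 0.5396

0.5396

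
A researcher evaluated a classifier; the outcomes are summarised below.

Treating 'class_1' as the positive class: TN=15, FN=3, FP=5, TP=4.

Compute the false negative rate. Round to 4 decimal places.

FNR = FN/(FN+TP) = 3/(3+4) = 0.4286

0.4286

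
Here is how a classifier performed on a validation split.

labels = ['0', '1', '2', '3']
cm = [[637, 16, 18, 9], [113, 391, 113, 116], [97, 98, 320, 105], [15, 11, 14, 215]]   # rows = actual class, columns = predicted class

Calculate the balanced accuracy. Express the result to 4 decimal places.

0.7074

Balanced accuracy = mean of per-class recall.
  0: recall = 637/680 = 0.93676
  1: recall = 391/733 = 0.53342
  2: recall = 320/620 = 0.51613
  3: recall = 215/255 = 0.84314
Mean = (0.93676 + 0.53342 + 0.51613 + 0.84314) / 4 = 0.7074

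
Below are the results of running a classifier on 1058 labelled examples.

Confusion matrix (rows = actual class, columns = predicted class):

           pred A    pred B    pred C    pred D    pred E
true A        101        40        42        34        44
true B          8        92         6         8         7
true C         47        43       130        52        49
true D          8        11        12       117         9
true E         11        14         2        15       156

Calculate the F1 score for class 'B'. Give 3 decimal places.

0.573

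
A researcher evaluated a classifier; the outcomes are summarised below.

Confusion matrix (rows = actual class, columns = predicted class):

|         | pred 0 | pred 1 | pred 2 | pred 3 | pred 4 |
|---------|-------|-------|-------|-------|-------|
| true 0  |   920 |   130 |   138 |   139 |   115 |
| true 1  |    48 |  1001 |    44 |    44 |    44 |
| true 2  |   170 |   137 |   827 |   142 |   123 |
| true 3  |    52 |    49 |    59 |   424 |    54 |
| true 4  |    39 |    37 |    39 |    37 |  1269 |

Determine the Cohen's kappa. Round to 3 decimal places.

Observed agreement pₒ = trace/N = 4441/6081 = 0.7303
Expected agreement pₑ = Σ (rowᵢ·colᵢ)/N² = (1442·1229 + 1181·1354 + 1399·1107 + 638·786 + 1421·1605)/6081² = 0.2083
κ = (pₒ − pₑ)/(1 − pₑ) = (0.7303 − 0.2083)/(1 − 0.2083) = 0.659

0.659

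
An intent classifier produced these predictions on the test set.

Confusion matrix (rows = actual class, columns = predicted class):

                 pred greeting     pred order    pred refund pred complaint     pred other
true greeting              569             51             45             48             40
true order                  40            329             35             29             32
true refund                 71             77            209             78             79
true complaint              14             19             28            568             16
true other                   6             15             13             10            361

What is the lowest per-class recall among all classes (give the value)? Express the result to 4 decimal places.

0.4066

Per-class recall (TP/(TP+FN)):
  greeting: TP=569, FN=51+45+48+40=184 → 569/753 = 0.75564
  order: TP=329, FN=40+35+29+32=136 → 329/465 = 0.70753
  refund: TP=209, FN=71+77+78+79=305 → 209/514 = 0.40661
  complaint: TP=568, FN=14+19+28+16=77 → 568/645 = 0.88062
  other: TP=361, FN=6+15+13+10=44 → 361/405 = 0.89136
Lowest is class 'refund' with recall = 0.4066.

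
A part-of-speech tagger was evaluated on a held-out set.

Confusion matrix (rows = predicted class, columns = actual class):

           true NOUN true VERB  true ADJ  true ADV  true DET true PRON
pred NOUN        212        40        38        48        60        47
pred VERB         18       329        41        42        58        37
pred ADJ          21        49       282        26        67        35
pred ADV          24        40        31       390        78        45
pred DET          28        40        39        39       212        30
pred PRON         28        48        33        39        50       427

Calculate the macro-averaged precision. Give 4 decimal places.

Per-class precision (TP/(TP+FP)):
  NOUN: TP=212, FP=40+38+48+60+47=233 → 212/445 = 0.47640
  VERB: TP=329, FP=18+41+42+58+37=196 → 329/525 = 0.62667
  ADJ: TP=282, FP=21+49+26+67+35=198 → 282/480 = 0.58750
  ADV: TP=390, FP=24+40+31+78+45=218 → 390/608 = 0.64145
  DET: TP=212, FP=28+40+39+39+30=176 → 212/388 = 0.54639
  PRON: TP=427, FP=28+48+33+39+50=198 → 427/625 = 0.68320
Macro-precision = mean = (0.47640 + 0.62667 + 0.58750 + 0.64145 + 0.54639 + 0.68320) / 6 = 0.5936

0.5936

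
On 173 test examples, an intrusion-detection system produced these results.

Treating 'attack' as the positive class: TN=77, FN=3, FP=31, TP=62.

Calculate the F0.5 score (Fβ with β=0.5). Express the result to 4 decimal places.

0.7094

Fβ = (1+β²)·TP / ((1+β²)·TP + β²·FN + FP), with β²=1/4
= 1.25·62 / (1.25·62 + 0.25·3 + 31) = 0.7094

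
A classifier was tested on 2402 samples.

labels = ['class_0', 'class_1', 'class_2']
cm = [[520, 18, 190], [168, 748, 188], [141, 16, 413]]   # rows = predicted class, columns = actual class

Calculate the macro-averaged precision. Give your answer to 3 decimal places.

Per-class precision (TP/(TP+FP)):
  class_0: TP=520, FP=18+190=208 → 520/728 = 0.7143
  class_1: TP=748, FP=168+188=356 → 748/1104 = 0.6775
  class_2: TP=413, FP=141+16=157 → 413/570 = 0.7246
Macro-precision = mean = (0.7143 + 0.6775 + 0.7246) / 3 = 0.705

0.705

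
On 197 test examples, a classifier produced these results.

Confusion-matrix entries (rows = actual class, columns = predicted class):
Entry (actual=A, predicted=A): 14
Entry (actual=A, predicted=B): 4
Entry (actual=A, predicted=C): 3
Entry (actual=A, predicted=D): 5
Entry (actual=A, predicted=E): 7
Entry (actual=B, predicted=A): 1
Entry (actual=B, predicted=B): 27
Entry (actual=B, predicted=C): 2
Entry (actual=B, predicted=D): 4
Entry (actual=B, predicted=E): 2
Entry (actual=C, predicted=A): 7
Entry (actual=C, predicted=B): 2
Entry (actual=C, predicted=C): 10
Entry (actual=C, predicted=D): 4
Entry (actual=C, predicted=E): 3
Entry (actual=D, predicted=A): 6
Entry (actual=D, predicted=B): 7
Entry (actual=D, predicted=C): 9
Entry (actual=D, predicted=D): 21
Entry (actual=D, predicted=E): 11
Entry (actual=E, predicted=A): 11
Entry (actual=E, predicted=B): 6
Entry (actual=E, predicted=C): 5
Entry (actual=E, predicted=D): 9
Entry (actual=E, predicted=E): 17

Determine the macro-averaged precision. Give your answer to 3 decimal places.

0.441

Per-class precision (TP/(TP+FP)):
  A: TP=14, FP=1+7+6+11=25 → 14/39 = 0.3590
  B: TP=27, FP=4+2+7+6=19 → 27/46 = 0.5870
  C: TP=10, FP=3+2+9+5=19 → 10/29 = 0.3448
  D: TP=21, FP=5+4+4+9=22 → 21/43 = 0.4884
  E: TP=17, FP=7+2+3+11=23 → 17/40 = 0.4250
Macro-precision = mean = (0.3590 + 0.5870 + 0.3448 + 0.4884 + 0.4250) / 5 = 0.441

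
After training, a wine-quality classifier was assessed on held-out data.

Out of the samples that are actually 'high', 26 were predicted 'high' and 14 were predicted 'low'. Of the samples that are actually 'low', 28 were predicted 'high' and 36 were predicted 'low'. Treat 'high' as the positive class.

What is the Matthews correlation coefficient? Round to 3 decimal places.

0.207

MCC = (TP·TN − FP·FN) / √((TP+FP)(TP+FN)(TN+FP)(TN+FN))
Numerator = 26·36 − 28·14 = 544
Denominator = √(54·40·64·50) = √6912000 = 2629.0683
MCC = 544 / 2629.0683 = 0.207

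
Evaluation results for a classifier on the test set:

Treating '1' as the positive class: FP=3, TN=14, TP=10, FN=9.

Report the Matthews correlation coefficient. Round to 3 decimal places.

0.364

MCC = (TP·TN − FP·FN) / √((TP+FP)(TP+FN)(TN+FP)(TN+FN))
Numerator = 10·14 − 3·9 = 113
Denominator = √(13·19·17·23) = √96577 = 310.7684
MCC = 113 / 310.7684 = 0.364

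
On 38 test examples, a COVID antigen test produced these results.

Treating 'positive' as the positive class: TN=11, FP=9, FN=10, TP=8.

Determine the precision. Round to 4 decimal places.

0.4706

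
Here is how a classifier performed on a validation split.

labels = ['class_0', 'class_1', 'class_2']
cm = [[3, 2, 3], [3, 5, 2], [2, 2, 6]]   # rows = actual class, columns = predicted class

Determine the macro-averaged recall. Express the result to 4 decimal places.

Per-class recall (TP/(TP+FN)):
  class_0: TP=3, FN=2+3=5 → 3/8 = 0.37500
  class_1: TP=5, FN=3+2=5 → 5/10 = 0.50000
  class_2: TP=6, FN=2+2=4 → 6/10 = 0.60000
Macro-recall = mean = (0.37500 + 0.50000 + 0.60000) / 3 = 0.4917

0.4917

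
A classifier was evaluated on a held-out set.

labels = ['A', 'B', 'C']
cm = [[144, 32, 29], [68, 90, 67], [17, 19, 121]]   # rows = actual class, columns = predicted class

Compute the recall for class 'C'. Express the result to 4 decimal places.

Treat 'C' as positive and all other classes as negative.
recall = TP/(TP+FN).
C: TP=121, FN=17+19=36 → 121/157 = 0.77070

0.7707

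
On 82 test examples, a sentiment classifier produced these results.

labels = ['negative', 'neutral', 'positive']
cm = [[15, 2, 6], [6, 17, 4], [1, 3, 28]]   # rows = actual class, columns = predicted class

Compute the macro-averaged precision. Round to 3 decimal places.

0.730

Per-class precision (TP/(TP+FP)):
  negative: TP=15, FP=6+1=7 → 15/22 = 0.6818
  neutral: TP=17, FP=2+3=5 → 17/22 = 0.7727
  positive: TP=28, FP=6+4=10 → 28/38 = 0.7368
Macro-precision = mean = (0.6818 + 0.7727 + 0.7368) / 3 = 0.730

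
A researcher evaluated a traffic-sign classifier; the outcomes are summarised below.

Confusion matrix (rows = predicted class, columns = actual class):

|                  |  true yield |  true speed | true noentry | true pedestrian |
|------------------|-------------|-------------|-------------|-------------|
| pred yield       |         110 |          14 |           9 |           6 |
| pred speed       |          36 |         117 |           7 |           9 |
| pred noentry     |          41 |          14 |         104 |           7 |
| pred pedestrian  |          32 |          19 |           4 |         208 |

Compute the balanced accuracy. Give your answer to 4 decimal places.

Balanced accuracy = mean of per-class recall.
  yield: recall = 110/219 = 0.50228
  speed: recall = 117/164 = 0.71341
  noentry: recall = 104/124 = 0.83871
  pedestrian: recall = 208/230 = 0.90435
Mean = (0.50228 + 0.71341 + 0.83871 + 0.90435) / 4 = 0.7397

0.7397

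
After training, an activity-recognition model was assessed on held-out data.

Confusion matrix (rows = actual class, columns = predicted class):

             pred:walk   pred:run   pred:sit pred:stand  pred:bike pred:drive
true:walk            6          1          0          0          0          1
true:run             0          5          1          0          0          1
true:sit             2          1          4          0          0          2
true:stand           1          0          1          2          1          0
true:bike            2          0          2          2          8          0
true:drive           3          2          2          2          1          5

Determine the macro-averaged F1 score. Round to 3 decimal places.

Per-class F1 score (2·TP/(2·TP+FP+FN)):
  walk: TP=6, FP=0+2+1+2+3=8, FN=1+0+0+0+1=2 → 12/22 = 0.5455
  run: TP=5, FP=1+1+0+0+2=4, FN=0+1+0+0+1=2 → 10/16 = 0.6250
  sit: TP=4, FP=0+1+1+2+2=6, FN=2+1+0+0+2=5 → 8/19 = 0.4211
  stand: TP=2, FP=0+0+0+2+2=4, FN=1+0+1+1+0=3 → 4/11 = 0.3636
  bike: TP=8, FP=0+0+0+1+1=2, FN=2+0+2+2+0=6 → 16/24 = 0.6667
  drive: TP=5, FP=1+1+2+0+0=4, FN=3+2+2+2+1=10 → 10/24 = 0.4167
Macro-F1 score = mean = (0.5455 + 0.6250 + 0.4211 + 0.3636 + 0.6667 + 0.4167) / 6 = 0.506

0.506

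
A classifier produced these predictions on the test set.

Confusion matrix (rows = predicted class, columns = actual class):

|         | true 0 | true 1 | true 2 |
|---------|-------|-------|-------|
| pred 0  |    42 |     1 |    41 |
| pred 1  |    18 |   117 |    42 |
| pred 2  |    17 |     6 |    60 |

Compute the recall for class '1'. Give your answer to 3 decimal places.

Take TP from the diagonal, FP from the rest of the '1' prediction marginal, FN from the rest of the '1' actual marginal.
recall = TP/(TP+FN).
1: TP=117, FN=1+6=7 → 117/124 = 0.9435

0.944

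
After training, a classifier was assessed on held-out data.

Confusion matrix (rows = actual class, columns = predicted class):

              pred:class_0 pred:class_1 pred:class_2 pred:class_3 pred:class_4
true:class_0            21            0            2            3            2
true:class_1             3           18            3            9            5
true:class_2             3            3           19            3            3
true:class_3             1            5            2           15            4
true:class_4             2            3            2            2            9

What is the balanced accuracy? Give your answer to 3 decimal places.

Balanced accuracy = mean of per-class recall.
  class_0: recall = 21/28 = 0.7500
  class_1: recall = 18/38 = 0.4737
  class_2: recall = 19/31 = 0.6129
  class_3: recall = 15/27 = 0.5556
  class_4: recall = 9/18 = 0.5000
Mean = (0.7500 + 0.4737 + 0.6129 + 0.5556 + 0.5000) / 5 = 0.578

0.578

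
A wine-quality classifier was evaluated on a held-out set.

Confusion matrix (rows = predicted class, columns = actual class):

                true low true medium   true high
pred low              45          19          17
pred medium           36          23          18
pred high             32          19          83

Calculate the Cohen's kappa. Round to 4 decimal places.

Observed agreement pₒ = trace/N = 151/292 = 0.51712
Expected agreement pₑ = Σ (rowᵢ·colᵢ)/N² = (113·81 + 61·77 + 118·134)/292² = 0.34788
κ = (pₒ − pₑ)/(1 − pₑ) = (0.51712 − 0.34788)/(1 − 0.34788) = 0.2595

0.2595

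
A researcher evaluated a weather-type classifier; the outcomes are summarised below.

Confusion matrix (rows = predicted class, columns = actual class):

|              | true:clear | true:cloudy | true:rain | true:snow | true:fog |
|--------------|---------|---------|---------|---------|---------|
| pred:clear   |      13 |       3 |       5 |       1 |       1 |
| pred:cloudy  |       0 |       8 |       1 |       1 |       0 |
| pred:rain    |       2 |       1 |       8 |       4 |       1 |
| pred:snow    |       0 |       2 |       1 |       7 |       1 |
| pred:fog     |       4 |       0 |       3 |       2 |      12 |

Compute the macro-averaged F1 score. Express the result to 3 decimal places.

Per-class F1 score (2·TP/(2·TP+FP+FN)):
  clear: TP=13, FP=3+5+1+1=10, FN=0+2+0+4=6 → 26/42 = 0.6190
  cloudy: TP=8, FP=0+1+1+0=2, FN=3+1+2+0=6 → 16/24 = 0.6667
  rain: TP=8, FP=2+1+4+1=8, FN=5+1+1+3=10 → 16/34 = 0.4706
  snow: TP=7, FP=0+2+1+1=4, FN=1+1+4+2=8 → 14/26 = 0.5385
  fog: TP=12, FP=4+0+3+2=9, FN=1+0+1+1=3 → 24/36 = 0.6667
Macro-F1 score = mean = (0.6190 + 0.6667 + 0.4706 + 0.5385 + 0.6667) / 5 = 0.592

0.592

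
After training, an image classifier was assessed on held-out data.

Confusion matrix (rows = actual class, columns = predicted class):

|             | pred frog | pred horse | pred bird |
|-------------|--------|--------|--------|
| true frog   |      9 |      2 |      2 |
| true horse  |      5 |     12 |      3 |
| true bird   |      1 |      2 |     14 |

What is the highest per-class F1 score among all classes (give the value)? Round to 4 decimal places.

Per-class F1 score (2·TP/(2·TP+FP+FN)):
  frog: TP=9, FP=5+1=6, FN=2+2=4 → 18/28 = 0.64286
  horse: TP=12, FP=2+2=4, FN=5+3=8 → 24/36 = 0.66667
  bird: TP=14, FP=2+3=5, FN=1+2=3 → 28/36 = 0.77778
Highest is class 'bird' with F1 score = 0.7778.

0.7778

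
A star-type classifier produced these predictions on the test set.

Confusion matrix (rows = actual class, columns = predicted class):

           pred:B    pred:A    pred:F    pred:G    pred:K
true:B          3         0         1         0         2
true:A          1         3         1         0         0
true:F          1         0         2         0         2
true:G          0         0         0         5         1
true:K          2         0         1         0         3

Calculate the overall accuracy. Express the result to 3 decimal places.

Accuracy = trace / total = (3+3+2+5+3=16) / 28 = 16/28 = 0.571

0.571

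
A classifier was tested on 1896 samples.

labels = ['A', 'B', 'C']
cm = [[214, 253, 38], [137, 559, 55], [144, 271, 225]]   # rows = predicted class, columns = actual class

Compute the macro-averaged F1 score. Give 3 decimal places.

Per-class F1 score (2·TP/(2·TP+FP+FN)):
  A: TP=214, FP=253+38=291, FN=137+144=281 → 428/1000 = 0.4280
  B: TP=559, FP=137+55=192, FN=253+271=524 → 1118/1834 = 0.6096
  C: TP=225, FP=144+271=415, FN=38+55=93 → 450/958 = 0.4697
Macro-F1 score = mean = (0.4280 + 0.6096 + 0.4697) / 3 = 0.502

0.502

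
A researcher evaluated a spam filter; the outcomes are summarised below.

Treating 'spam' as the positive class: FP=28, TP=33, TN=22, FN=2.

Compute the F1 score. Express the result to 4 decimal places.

Precision = TP/(TP+FP) = 33/61 = 0.5410
Recall = TP/(TP+FN) = 33/35 = 0.9429
F1 = 2·TP/(2·TP+FP+FN) = 66/96 = 0.6875

0.6875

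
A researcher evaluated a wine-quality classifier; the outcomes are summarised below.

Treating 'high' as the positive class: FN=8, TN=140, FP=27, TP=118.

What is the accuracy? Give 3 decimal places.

0.881

Accuracy = (TP+TN)/N = (118+140)/293 = 0.881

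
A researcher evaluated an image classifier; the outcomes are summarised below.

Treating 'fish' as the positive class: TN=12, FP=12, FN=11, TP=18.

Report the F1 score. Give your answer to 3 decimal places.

0.610

Precision = TP/(TP+FP) = 18/30 = 0.6000
Recall = TP/(TP+FN) = 18/29 = 0.6207
F1 = 2·TP/(2·TP+FP+FN) = 36/59 = 0.610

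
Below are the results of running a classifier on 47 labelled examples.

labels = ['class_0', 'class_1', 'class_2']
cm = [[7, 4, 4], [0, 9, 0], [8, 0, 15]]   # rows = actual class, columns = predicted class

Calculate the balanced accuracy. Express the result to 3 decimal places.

0.706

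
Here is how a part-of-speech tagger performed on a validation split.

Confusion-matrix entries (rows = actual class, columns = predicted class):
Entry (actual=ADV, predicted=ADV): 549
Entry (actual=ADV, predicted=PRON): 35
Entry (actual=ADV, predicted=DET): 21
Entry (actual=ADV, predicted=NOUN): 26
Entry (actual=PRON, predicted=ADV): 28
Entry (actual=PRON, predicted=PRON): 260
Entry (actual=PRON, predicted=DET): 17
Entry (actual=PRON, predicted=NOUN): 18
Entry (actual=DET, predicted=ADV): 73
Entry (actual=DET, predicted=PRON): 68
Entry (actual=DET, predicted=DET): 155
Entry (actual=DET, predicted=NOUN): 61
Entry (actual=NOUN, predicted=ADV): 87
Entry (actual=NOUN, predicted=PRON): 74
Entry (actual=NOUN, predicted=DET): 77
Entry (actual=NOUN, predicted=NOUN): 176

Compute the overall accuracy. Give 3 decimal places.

0.661

Accuracy = trace / total = (549+260+155+176=1140) / 1725 = 1140/1725 = 0.661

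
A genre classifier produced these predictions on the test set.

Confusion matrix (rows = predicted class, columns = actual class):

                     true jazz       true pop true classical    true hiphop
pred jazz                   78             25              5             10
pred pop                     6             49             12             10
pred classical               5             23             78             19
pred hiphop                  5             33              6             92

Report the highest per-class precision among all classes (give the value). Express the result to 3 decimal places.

0.676

Per-class precision (TP/(TP+FP)):
  jazz: TP=78, FP=25+5+10=40 → 78/118 = 0.6610
  pop: TP=49, FP=6+12+10=28 → 49/77 = 0.6364
  classical: TP=78, FP=5+23+19=47 → 78/125 = 0.6240
  hiphop: TP=92, FP=5+33+6=44 → 92/136 = 0.6765
Highest is class 'hiphop' with precision = 0.676.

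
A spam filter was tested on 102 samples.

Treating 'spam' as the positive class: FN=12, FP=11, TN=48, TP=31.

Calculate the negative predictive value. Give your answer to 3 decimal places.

NPV = TN/(TN+FN) = 48/(48+12) = 0.800

0.800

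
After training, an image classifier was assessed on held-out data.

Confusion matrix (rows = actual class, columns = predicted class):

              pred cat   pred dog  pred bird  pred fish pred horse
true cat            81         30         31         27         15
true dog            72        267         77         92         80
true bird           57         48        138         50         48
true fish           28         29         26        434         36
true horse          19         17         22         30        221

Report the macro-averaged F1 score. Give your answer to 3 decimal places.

0.541

Per-class F1 score (2·TP/(2·TP+FP+FN)):
  cat: TP=81, FP=72+57+28+19=176, FN=30+31+27+15=103 → 162/441 = 0.3673
  dog: TP=267, FP=30+48+29+17=124, FN=72+77+92+80=321 → 534/979 = 0.5455
  bird: TP=138, FP=31+77+26+22=156, FN=57+48+50+48=203 → 276/635 = 0.4346
  fish: TP=434, FP=27+92+50+30=199, FN=28+29+26+36=119 → 868/1186 = 0.7319
  horse: TP=221, FP=15+80+48+36=179, FN=19+17+22+30=88 → 442/709 = 0.6234
Macro-F1 score = mean = (0.3673 + 0.5455 + 0.4346 + 0.7319 + 0.6234) / 5 = 0.541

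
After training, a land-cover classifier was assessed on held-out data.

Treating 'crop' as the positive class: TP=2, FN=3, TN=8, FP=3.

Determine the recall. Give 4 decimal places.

0.4000

Recall = TP/(TP+FN) = 2/(2+3) = 2/5 = 0.4000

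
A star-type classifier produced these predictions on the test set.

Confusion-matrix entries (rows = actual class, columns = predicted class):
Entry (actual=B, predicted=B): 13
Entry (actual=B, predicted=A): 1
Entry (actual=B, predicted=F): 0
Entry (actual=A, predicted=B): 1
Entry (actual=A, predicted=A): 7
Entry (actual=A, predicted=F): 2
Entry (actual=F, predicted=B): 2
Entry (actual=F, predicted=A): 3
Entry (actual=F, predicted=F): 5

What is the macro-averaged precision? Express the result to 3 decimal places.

0.721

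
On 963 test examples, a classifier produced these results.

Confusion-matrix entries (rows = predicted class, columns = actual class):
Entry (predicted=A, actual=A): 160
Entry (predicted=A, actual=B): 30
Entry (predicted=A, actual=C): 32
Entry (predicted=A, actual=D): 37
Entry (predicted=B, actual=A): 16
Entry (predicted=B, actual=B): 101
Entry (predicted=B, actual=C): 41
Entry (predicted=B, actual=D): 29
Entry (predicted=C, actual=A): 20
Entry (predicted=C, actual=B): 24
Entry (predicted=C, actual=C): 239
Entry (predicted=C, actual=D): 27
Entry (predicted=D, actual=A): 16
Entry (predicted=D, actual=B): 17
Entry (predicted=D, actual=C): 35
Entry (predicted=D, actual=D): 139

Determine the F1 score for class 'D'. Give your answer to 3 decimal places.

F1 score = 2·TP/(2·TP+FP+FN).
D: TP=139, FP=16+17+35=68, FN=37+29+27=93 → 278/439 = 0.6333

0.633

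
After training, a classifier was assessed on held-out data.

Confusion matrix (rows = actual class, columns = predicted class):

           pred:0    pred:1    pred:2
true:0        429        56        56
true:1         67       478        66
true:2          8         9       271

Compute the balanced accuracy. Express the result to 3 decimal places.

0.839

Balanced accuracy = mean of per-class recall.
  0: recall = 429/541 = 0.7930
  1: recall = 478/611 = 0.7823
  2: recall = 271/288 = 0.9410
Mean = (0.7930 + 0.7823 + 0.9410) / 3 = 0.839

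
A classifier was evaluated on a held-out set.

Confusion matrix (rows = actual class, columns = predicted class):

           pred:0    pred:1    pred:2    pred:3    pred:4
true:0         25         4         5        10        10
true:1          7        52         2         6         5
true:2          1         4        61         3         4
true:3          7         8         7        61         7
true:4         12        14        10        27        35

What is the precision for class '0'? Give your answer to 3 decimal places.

Treat '0' as positive and all other classes as negative.
precision = TP/(TP+FP).
0: TP=25, FP=7+1+7+12=27 → 25/52 = 0.4808

0.481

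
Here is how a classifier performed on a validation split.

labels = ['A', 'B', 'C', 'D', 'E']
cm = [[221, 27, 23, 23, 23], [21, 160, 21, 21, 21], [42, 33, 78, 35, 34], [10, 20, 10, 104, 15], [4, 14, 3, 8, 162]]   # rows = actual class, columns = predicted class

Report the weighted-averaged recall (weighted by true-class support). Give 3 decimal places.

0.640

Per-class recall (TP/(TP+FN)):
  A: TP=221, FN=27+23+23+23=96 → 221/317 = 0.6972
  B: TP=160, FN=21+21+21+21=84 → 160/244 = 0.6557
  C: TP=78, FN=42+33+35+34=144 → 78/222 = 0.3514
  D: TP=104, FN=10+20+10+15=55 → 104/159 = 0.6541
  E: TP=162, FN=4+14+3+8=29 → 162/191 = 0.8482
Weighted-recall = Σ (supportᵢ/N)·recallᵢ with N=1133: (317/1133)·0.6972 + (244/1133)·0.6557 + (222/1133)·0.3514 + (159/1133)·0.6541 + (191/1133)·0.8482 = 0.640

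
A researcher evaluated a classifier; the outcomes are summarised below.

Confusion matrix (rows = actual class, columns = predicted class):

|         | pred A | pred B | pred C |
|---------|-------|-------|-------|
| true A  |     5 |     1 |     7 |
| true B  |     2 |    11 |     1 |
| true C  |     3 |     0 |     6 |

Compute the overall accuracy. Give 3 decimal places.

0.611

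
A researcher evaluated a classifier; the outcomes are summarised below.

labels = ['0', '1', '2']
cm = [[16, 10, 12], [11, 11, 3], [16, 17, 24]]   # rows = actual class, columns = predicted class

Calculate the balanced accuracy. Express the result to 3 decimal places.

0.427

Balanced accuracy = mean of per-class recall.
  0: recall = 16/38 = 0.4211
  1: recall = 11/25 = 0.4400
  2: recall = 24/57 = 0.4211
Mean = (0.4211 + 0.4400 + 0.4211) / 3 = 0.427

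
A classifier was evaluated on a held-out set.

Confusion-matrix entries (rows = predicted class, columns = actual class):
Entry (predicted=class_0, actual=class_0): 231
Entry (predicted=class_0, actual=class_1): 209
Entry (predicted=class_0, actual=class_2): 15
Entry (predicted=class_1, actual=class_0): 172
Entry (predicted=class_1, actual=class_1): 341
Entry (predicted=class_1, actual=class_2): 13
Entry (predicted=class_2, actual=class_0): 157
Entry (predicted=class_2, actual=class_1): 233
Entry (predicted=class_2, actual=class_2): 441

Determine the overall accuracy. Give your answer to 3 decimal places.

Accuracy = trace / total = (231+341+441=1013) / 1812 = 1013/1812 = 0.559

0.559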